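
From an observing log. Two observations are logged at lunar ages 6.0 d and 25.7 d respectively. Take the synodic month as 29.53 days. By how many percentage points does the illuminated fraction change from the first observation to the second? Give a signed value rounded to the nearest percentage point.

-20 pp

θ₁ = 360° × 6.0/29.53 = 73.1°, f₁ = (1 − cos θ₁)/2 = 0.355.
θ₂ = 360° × 25.7/29.53 = 313.3°, f₂ = (1 − cos θ₂)/2 = 0.157.
Change = f₂ − f₁ = -0.198 → -20 percentage points.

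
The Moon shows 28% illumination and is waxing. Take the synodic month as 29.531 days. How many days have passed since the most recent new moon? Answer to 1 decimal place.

cos θ = 1 − 2f = 0.440, giving a principal value of 63.9°.
Before full moon the principal value applies: θ = 63.9°.
At 360°/29.531 d per day, 63.9° corresponds to 5.24 days.

5.2 days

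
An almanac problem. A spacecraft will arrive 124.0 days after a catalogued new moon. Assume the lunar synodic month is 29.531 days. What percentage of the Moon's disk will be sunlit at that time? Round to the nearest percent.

34%

Reduce mod P: 124.0 − 4×29.531 = 5.88 d into the current lunation.
Elongation θ = 360° × 5.88/29.531 ≈ 71.6°.
With cos θ = 0.315, the lit fraction is (1 − 0.315)/2 ≈ 0.342, so 34%.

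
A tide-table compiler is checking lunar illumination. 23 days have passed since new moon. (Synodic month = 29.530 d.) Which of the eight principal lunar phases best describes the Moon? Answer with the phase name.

last quarter

At 23/29.530 of the cycle, θ ≈ 280° — the last quarter range.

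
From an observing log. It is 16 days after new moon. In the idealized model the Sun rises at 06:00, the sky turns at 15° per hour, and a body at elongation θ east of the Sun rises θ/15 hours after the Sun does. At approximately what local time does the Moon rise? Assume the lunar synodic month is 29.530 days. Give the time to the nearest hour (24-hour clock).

19:00

Elongation θ = 360° × 16/29.530 ≈ 195.1°.
Delay after the Sun = 195.1° / (15°/h) ≈ 13.00 h.
06:00 + 13.00 h ≈ 19:00 → 19:00 to the nearest hour.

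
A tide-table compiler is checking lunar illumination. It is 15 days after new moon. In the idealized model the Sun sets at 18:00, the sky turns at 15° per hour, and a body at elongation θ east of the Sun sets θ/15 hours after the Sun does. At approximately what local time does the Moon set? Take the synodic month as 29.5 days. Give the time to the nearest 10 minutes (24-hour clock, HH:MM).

The Moon has covered 15/29.5 of its cycle, so θ ≈ 360° × 15/29.5 = 183.1°.
Delay after the Sun = 183.1° / (15°/h) ≈ 12.20 h.
18:00 + 12.203 h ≈ 06:12 → 06:10 to the nearest ten minutes.

06:10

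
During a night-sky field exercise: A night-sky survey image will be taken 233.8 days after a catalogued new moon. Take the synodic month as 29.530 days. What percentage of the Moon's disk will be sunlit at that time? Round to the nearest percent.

7%

233.8/29.530 = 7.917 lunations, so 7 complete cycles and 27.09 d into the next.
Elongation θ = 360° × 27.09/29.530 ≈ 330.3°.
With cos θ = 0.868, the lit fraction is (1 − 0.868)/2 ≈ 0.066, so 7%.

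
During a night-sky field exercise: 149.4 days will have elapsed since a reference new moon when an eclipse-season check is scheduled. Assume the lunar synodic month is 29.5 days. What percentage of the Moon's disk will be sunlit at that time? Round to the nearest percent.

149.4/29.5 = 5.064 lunations, so 5 complete cycles and 1.90 d into the next.
The Moon has covered 1.90/29.5 of its cycle, so θ ≈ 360° × 1.90/29.5 = 23.2°.
With cos θ = 0.919, the lit fraction is (1 − 0.919)/2 ≈ 0.040, so 4%.

4%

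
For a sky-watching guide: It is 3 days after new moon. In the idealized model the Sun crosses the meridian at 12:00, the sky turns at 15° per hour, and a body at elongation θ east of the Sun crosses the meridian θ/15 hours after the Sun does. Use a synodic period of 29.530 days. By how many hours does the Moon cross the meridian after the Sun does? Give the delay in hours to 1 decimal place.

The Moon has covered 3/29.530 of its cycle, so θ ≈ 360° × 3/29.530 = 36.6°.
Delay after the Sun = 36.6° / (15°/h) ≈ 2.44 h.
So the Moon crosses the meridian 2.44 h after the Sun.

2.4 h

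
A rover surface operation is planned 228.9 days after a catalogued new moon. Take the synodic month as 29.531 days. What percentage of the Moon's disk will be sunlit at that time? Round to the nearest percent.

Reduce mod P: 228.9 − 7×29.531 = 22.18 d into the current lunation.
The Moon has covered 22.18/29.531 of its cycle, so θ ≈ 360° × 22.18/29.531 = 270.4°.
With cos θ = 0.007, the lit fraction is (1 − 0.007)/2 ≈ 0.496, so 50%.

50%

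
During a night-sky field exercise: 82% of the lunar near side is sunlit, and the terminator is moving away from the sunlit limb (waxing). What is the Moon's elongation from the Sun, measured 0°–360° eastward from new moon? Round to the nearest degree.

Invert f = (1 − cos θ)/2 to get cos θ = 1 − 2(0.82) = -0.640, hence θ₀ = arccos -0.640 = 129.8°.
Waxing ⇒ before full, so θ = 129.8°.

130°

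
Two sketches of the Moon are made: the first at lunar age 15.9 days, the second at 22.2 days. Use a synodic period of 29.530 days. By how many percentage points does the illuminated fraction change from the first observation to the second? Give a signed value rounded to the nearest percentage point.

-49 percentage points

First observation: θ = 360°·15.9/29.530 = 193.8°, so f = 0.985.
Second observation: θ = 270.6°, f = 0.494.
Δf = 0.494 − 0.985 = -0.491, i.e. -49 pp.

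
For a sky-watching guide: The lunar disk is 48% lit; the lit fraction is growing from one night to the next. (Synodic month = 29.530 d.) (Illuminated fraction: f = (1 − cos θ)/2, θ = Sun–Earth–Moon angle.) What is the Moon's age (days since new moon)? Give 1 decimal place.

From f = (1 − cos θ)/2: cos θ = 1 − 2×0.48 = 0.040; arccos → 87.7°.
The Moon is waxing (0°–180°), so θ = 87.7° directly.
Age = 29.530 × 87.7°/360° ≈ 7.19 days.

7.2 days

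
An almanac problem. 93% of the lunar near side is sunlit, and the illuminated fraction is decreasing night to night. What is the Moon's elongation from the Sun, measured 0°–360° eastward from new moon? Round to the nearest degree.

211°

From f = (1 − cos θ)/2: cos θ = 1 − 2×0.93 = -0.860; arccos → 149.3°.
A waning Moon lies in 180°–360°, so θ = 360° − 149.3° = 210.7°.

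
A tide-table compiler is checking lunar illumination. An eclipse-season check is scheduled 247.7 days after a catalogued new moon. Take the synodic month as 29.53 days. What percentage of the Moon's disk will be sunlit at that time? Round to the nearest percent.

88%

Reduce mod P: 247.7 − 8×29.53 = 11.46 d into the current lunation.
The Moon has covered 11.46/29.53 of its cycle, so θ ≈ 360° × 11.46/29.53 = 139.7°.
Illuminated fraction = (1 − cos 139.7°)/2 = (1 − (-0.763))/2 ≈ 0.881, so 88%.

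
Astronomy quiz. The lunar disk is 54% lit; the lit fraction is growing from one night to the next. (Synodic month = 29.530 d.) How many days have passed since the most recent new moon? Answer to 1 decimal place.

Invert f = (1 − cos θ)/2 to get cos θ = 1 − 2(0.54) = -0.080, hence θ₀ = arccos -0.080 = 94.6°.
Waxing ⇒ before full, so θ = 94.6°.
That fraction of the synodic month is 94.6/360 × 29.530 d ≈ 7.76 d.

7.8 days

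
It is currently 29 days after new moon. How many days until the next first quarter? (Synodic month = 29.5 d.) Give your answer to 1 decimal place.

7.9 days

First quarter is 0.25 of the way through the cycle: age 0.25 × 29.5 = 7.375 d.
Already past this cycle's first quarter; the next is at 7.375 + 29.5 = 36.875 d, so 36.875 − 29 = 7.875 days.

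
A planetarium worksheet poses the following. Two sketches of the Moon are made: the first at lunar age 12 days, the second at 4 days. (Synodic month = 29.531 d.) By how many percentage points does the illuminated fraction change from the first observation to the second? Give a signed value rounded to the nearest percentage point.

First observation: θ = 360°·12/29.531 = 146.3°, so f = 0.916.
Second observation: θ = 48.8°, f = 0.170.
Δf = 0.170 − 0.916 = -0.746, i.e. -75 pp.

-75 percentage points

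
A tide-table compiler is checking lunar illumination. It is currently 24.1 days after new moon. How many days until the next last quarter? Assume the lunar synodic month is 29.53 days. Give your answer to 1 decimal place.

Last quarter occurs at elongation 270°, i.e. at age 29.53 × 270/360 = 22.148 d.
This lunation's last quarter (22.148 d) has passed, so add one period: 51.678 − 24.1 = 27.578 days.

27.6 days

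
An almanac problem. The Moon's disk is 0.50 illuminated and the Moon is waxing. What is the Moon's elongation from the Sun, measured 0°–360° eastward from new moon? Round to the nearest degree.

Invert f = (1 − cos θ)/2 to get cos θ = 1 − 2(0.50) = 0.000, hence θ₀ = arccos 0.000 = 90.0°.
Before full moon the principal value applies: θ = 90.0°.

90°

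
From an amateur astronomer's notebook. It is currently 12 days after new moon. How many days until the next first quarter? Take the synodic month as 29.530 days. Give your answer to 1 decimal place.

24.9 days

First quarter is 0.25 of the way through the cycle: age 0.25 × 29.530 = 7.383 d.
Already past this cycle's first quarter; the next is at 7.383 + 29.530 = 36.913 d, so 36.913 − 12 = 24.913 days.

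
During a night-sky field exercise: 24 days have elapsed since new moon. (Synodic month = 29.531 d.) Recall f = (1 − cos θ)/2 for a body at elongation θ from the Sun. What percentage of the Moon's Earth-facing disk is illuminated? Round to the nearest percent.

31%

Elongation θ = 360° × 24/29.531 ≈ 292.6°.
With cos θ = 0.384, the lit fraction is (1 − 0.384)/2 ≈ 0.308, so 31%.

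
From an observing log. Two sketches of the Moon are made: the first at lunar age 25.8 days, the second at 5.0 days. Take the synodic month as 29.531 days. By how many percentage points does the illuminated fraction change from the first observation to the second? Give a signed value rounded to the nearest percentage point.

+11 percentage points

First observation: θ = 360°·25.8/29.531 = 314.5°, so f = 0.149.
Second observation: θ = 61.0°, f = 0.257.
Δf = 0.257 − 0.149 = +0.108, i.e. +11 pp.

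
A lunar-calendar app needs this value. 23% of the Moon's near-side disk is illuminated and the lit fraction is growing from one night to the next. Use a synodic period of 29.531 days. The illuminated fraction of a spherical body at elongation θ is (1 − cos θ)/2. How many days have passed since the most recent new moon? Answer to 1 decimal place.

From f = (1 − cos θ)/2: cos θ = 1 − 2×0.23 = 0.540; arccos → 57.3°.
Before full moon the principal value applies: θ = 57.3°.
Age = 29.531 × 57.3°/360° ≈ 4.70 days.

4.7 days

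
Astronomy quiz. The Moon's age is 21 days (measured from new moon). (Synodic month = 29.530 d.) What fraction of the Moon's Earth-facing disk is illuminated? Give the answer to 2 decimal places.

0.62

The Moon has covered 21/29.530 of its cycle, so θ ≈ 360° × 21/29.530 = 256.0°.
With cos θ = (-0.242), the lit fraction is (1 − (-0.242))/2 ≈ 0.621.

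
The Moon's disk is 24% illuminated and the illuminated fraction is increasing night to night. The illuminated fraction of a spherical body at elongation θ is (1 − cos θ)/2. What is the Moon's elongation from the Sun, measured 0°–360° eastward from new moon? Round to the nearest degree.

From f = (1 − cos θ)/2: cos θ = 1 − 2×0.24 = 0.520; arccos → 58.7°.
The Moon is waxing (0°–180°), so θ = 58.7° directly.

59°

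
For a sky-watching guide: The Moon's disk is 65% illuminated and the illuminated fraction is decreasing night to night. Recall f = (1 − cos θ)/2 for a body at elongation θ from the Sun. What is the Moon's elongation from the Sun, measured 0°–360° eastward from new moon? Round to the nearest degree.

From f = (1 − cos θ)/2: cos θ = 1 − 2×0.65 = -0.300; arccos → 107.5°.
A waning Moon lies in 180°–360°, so θ = 360° − 107.5° = 252.5°.

253°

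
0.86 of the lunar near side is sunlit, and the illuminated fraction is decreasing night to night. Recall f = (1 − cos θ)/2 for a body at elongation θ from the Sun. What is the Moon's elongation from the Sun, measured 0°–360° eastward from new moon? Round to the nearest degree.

cos θ = 1 − 2f = -0.720, giving a principal value of 136.1°.
A waning Moon lies in 180°–360°, so θ = 360° − 136.1° = 223.9°.

224°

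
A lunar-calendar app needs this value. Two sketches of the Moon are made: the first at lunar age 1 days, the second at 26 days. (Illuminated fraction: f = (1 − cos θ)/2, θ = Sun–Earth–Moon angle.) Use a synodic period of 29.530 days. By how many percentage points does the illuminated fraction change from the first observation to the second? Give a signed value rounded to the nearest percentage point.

+12 pp

θ₁ = 360° × 1/29.530 = 12.2°, f₁ = (1 − cos θ₁)/2 = 0.011.
θ₂ = 360° × 26/29.530 = 317.0°, f₂ = (1 − cos θ₂)/2 = 0.135.
Change = f₂ − f₁ = +0.123 → +12 percentage points.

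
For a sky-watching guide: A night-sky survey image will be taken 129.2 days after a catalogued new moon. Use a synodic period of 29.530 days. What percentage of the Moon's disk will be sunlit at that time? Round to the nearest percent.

85%

129.2/29.530 = 4.375 lunations, so 4 complete cycles and 11.08 d into the next.
Phase angle: θ = 360°·(11.08 d)/(29.530 d) = 135.1°.
cos 135.1° = (-0.708), so f = (1 − (-0.708))/2 = 0.854, so 85%.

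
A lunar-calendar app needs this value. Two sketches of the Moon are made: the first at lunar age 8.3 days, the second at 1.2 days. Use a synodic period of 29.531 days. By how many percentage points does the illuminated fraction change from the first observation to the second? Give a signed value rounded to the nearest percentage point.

-58 pp

θ₁ = 360° × 8.3/29.531 = 101.2°, f₁ = (1 − cos θ₁)/2 = 0.597.
θ₂ = 360° × 1.2/29.531 = 14.6°, f₂ = (1 − cos θ₂)/2 = 0.016.
Change = f₂ − f₁ = -0.581 → -58 percentage points.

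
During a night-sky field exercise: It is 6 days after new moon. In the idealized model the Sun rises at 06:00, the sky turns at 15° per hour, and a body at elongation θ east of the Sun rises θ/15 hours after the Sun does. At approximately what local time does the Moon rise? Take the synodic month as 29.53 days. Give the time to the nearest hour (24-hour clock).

11:00

Phase angle: θ = 360°·(6 d)/(29.53 d) = 73.1°.
Delay after the Sun = 73.1° / (15°/h) ≈ 4.88 h.
06:00 + 4.88 h ≈ 10:53 → 11:00 to the nearest hour.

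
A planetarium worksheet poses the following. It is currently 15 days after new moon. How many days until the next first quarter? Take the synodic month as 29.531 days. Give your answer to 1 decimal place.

First quarter is 0.25 of the way through the cycle: age 0.25 × 29.531 = 7.383 d.
Already past this cycle's first quarter; the next is at 7.383 + 29.531 = 36.914 d, so 36.914 − 15 = 21.914 days.

21.9 days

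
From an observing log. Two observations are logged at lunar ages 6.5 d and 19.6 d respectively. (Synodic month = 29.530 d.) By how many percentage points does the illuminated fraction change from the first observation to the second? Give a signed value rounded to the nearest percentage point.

θ₁ = 360° × 6.5/29.530 = 79.2°, f₁ = (1 − cos θ₁)/2 = 0.407.
θ₂ = 360° × 19.6/29.530 = 238.9°, f₂ = (1 − cos θ₂)/2 = 0.758.
Change = f₂ − f₁ = +0.351 → +35 percentage points.

+35 pp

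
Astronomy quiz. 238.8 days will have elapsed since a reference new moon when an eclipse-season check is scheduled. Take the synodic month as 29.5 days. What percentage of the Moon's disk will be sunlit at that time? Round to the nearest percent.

9%

Reduce mod P: 238.8 − 8×29.5 = 2.80 d into the current lunation.
The Moon has covered 2.80/29.5 of its cycle, so θ ≈ 360° × 2.80/29.5 = 34.2°.
cos 34.2° = 0.827, so f = (1 − 0.827)/2 = 0.086, so 9%.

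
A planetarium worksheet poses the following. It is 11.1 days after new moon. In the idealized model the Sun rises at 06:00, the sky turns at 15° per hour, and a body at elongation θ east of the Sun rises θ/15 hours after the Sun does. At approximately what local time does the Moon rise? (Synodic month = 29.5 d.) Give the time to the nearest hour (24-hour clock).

The Moon has covered 11.1/29.5 of its cycle, so θ ≈ 360° × 11.1/29.5 = 135.5°.
Delay after the Sun = 135.5° / (15°/h) ≈ 9.03 h.
06:00 + 9.03 h ≈ 15:02 → 15:00 to the nearest hour.

15:00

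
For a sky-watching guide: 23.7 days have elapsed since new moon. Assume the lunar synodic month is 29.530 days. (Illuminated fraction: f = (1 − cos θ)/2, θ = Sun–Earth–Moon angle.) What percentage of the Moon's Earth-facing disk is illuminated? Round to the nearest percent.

Phase angle: θ = 360°·(23.7 d)/(29.530 d) = 288.9°.
With cos θ = 0.324, the lit fraction is (1 − 0.324)/2 ≈ 0.338, so 34%.

34%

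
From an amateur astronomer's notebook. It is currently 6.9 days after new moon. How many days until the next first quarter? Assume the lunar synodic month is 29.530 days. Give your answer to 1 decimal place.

0.5 days

First quarter is 0.25 of the way through the cycle: age 0.25 × 29.530 = 7.383 d.
So 0.483 days remain (7.383 − 6.9).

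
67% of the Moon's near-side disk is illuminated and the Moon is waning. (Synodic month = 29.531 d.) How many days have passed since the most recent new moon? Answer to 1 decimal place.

20.5 days

Invert f = (1 − cos θ)/2 to get cos θ = 1 − 2(0.67) = -0.340, hence θ₀ = arccos -0.340 = 109.9°.
Since the Moon is past full (waning), take the reflex angle: θ = 360° − 109.9° = 250.1°.
At 360°/29.531 d per day, 250.1° corresponds to 20.52 days.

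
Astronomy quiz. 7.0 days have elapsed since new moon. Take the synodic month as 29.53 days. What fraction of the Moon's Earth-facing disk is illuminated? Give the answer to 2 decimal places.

0.46

Elongation θ = 360° × 7.0/29.53 ≈ 85.3°.
With cos θ = 0.081, the lit fraction is (1 − 0.081)/2 ≈ 0.459.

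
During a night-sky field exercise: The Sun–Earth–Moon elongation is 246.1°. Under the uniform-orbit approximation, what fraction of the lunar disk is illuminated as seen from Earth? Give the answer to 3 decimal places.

Half-versine of 246.1°: (1 − (-0.405))/2 = 0.703.

0.703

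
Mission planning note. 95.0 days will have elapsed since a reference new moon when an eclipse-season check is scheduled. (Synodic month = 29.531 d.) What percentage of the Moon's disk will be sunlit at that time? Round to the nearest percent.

95.0/29.531 = 3.217 lunations, so 3 complete cycles and 6.41 d into the next.
Phase angle: θ = 360°·(6.41 d)/(29.531 d) = 78.1°.
Illuminated fraction = (1 − cos 78.1°)/2 = (1 − 0.206)/2 ≈ 0.397, so 40%.

40%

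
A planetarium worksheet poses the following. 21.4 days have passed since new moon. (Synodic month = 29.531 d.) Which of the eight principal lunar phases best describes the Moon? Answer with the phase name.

θ ≈ 360° × 21.4/29.531 = 261°, which falls in the last quarter sector.

last quarter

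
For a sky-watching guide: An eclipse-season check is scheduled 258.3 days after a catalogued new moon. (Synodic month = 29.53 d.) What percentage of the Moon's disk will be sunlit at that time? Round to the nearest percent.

51%

258.3 d spans 8 complete synodic months (8 × 29.53 = 236.24 d) plus 22.06 d.
Phase angle: θ = 360°·(22.06 d)/(29.53 d) = 268.9°.
With cos θ = (-0.019), the lit fraction is (1 − (-0.019))/2 ≈ 0.509, so 51%.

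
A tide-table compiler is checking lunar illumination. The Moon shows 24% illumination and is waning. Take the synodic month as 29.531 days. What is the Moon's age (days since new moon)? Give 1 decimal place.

cos θ = 1 − 2f = 0.520, giving a principal value of 58.7°.
Since the Moon is past full (waning), take the reflex angle: θ = 360° − 58.7° = 301.3°.
Age = 29.531 × 301.3°/360° ≈ 24.72 days.

24.7 days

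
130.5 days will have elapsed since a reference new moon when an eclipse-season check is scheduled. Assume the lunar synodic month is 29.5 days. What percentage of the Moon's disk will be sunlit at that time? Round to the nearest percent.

94%

Reduce mod P: 130.5 − 4×29.5 = 12.50 d into the current lunation.
The Moon has covered 12.50/29.5 of its cycle, so θ ≈ 360° × 12.50/29.5 = 152.5°.
Illuminated fraction = (1 − cos 152.5°)/2 = (1 − (-0.887))/2 ≈ 0.944, so 94%.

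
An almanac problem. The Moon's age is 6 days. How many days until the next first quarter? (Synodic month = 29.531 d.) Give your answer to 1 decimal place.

1.4 days

First quarter is 0.25 of the way through the cycle: age 0.25 × 29.531 = 7.383 d.
So 1.383 days remain (7.383 − 6).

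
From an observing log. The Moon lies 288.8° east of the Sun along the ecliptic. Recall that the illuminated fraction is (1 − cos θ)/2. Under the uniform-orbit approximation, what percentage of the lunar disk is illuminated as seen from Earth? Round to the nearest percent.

34%

Half-versine of 288.8°: (1 − 0.322)/2 = 0.339, i.e. 34%.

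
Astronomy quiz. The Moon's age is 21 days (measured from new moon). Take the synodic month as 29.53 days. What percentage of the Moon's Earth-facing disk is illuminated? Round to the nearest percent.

Phase angle: θ = 360°·(21 d)/(29.53 d) = 256.0°.
With cos θ = (-0.242), the lit fraction is (1 − (-0.242))/2 ≈ 0.621, so 62%.

62%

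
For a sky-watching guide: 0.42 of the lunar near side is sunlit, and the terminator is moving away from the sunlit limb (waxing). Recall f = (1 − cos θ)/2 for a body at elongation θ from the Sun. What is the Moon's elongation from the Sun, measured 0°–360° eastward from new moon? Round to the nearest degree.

Invert f = (1 − cos θ)/2 to get cos θ = 1 − 2(0.42) = 0.160, hence θ₀ = arccos 0.160 = 80.8°.
The Moon is waxing (0°–180°), so θ = 80.8° directly.

81°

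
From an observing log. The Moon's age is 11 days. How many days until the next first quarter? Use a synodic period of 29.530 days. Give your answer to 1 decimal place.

First quarter occurs at elongation 90°, i.e. at age 29.530 × 90/360 = 7.383 d.
This lunation's first quarter (7.383 d) has passed, so add one period: 36.913 − 11 = 25.913 days.

25.9 days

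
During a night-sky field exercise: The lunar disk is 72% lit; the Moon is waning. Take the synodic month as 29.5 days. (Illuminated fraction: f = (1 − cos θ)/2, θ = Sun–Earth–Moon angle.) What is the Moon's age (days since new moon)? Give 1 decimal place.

cos θ = 1 − 2f = -0.440, giving a principal value of 116.1°.
Since the Moon is past full (waning), take the reflex angle: θ = 360° − 116.1° = 243.9°.
Age = 29.5 × 243.9°/360° ≈ 19.99 days.

20.0 days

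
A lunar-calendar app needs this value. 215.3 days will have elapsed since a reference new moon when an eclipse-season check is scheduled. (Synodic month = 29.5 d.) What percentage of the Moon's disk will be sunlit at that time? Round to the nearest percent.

215.3 d spans 7 complete synodic months (7 × 29.5 = 206.50 d) plus 8.80 d.
Elongation θ = 360° × 8.80/29.5 ≈ 107.4°.
cos 107.4° = (-0.299), so f = (1 − (-0.299))/2 = 0.649, so 65%.

65%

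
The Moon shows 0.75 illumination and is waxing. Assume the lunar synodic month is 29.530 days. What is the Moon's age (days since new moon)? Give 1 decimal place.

9.8 days

cos θ = 1 − 2f = -0.500, giving a principal value of 120.0°.
Before full moon the principal value applies: θ = 120.0°.
Age = 29.530 × 120.0°/360° ≈ 9.84 days.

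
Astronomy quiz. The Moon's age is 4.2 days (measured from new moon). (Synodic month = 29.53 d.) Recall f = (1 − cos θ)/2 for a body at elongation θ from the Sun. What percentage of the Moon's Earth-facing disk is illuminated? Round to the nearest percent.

19%

Phase angle: θ = 360°·(4.2 d)/(29.53 d) = 51.2°.
cos 51.2° = 0.627, so f = (1 − 0.627)/2 = 0.187, so 19%.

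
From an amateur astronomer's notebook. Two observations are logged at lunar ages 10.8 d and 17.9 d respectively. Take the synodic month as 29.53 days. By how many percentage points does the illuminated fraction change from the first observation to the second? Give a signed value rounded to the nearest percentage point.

First observation: θ = 360°·10.8/29.53 = 131.7°, so f = 0.832.
Second observation: θ = 218.2°, f = 0.893.
Δf = 0.893 − 0.832 = +0.060, i.e. +6 pp.

+6 percentage points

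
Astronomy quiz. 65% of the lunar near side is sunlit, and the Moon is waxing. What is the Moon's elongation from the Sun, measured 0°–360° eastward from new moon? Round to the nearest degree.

cos θ = 1 − 2f = -0.300, giving a principal value of 107.5°.
The Moon is waxing (0°–180°), so θ = 107.5° directly.

107°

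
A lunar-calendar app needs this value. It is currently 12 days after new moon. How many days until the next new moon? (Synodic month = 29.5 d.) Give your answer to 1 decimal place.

One full lunation from the last new moon is 29.5 d; remaining = 29.5 − 12 = 17.500 d.

17.5 days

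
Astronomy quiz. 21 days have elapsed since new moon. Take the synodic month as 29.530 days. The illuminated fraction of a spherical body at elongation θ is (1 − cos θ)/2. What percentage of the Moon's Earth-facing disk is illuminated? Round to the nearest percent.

62%

The Moon has covered 21/29.530 of its cycle, so θ ≈ 360° × 21/29.530 = 256.0°.
With cos θ = (-0.242), the lit fraction is (1 − (-0.242))/2 ≈ 0.621, so 62%.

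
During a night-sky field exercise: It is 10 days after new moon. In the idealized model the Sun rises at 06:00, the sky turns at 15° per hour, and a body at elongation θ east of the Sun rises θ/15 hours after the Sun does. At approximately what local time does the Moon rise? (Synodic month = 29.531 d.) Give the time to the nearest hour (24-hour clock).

Phase angle: θ = 360°·(10 d)/(29.531 d) = 121.9°.
Delay after the Sun = 121.9° / (15°/h) ≈ 8.13 h.
06:00 + 8.13 h ≈ 14:08 → 14:00 to the nearest hour.

14:00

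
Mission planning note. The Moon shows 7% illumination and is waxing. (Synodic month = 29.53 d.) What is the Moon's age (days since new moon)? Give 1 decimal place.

2.5 days

cos θ = 1 − 2f = 0.860, giving a principal value of 30.7°.
Waxing ⇒ before full, so θ = 30.7°.
That fraction of the synodic month is 30.7/360 × 29.53 d ≈ 2.52 d.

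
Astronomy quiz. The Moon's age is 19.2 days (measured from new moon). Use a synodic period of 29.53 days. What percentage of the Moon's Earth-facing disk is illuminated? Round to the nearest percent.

The Moon has covered 19.2/29.53 of its cycle, so θ ≈ 360° × 19.2/29.53 = 234.1°.
Illuminated fraction = (1 − cos 234.1°)/2 = (1 − (-0.587))/2 ≈ 0.793, so 79%.

79%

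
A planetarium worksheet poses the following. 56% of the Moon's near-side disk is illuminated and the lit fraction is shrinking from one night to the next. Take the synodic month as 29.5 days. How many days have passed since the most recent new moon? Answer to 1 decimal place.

cos θ = 1 − 2f = -0.120, giving a principal value of 96.9°.
Since the Moon is past full (waning), take the reflex angle: θ = 360° − 96.9° = 263.1°.
That fraction of the synodic month is 263.1/360 × 29.5 d ≈ 21.56 d.

21.6 days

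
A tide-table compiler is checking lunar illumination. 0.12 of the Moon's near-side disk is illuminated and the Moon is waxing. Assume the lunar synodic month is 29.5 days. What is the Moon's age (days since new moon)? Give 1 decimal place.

From f = (1 − cos θ)/2: cos θ = 1 − 2×0.12 = 0.760; arccos → 40.5°.
Waxing ⇒ before full, so θ = 40.5°.
That fraction of the synodic month is 40.5/360 × 29.5 d ≈ 3.32 d.

3.3 days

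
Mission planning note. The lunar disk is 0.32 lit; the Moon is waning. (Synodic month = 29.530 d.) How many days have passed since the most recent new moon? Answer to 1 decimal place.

Invert f = (1 − cos θ)/2 to get cos θ = 1 − 2(0.32) = 0.360, hence θ₀ = arccos 0.360 = 68.9°.
A waning Moon lies in 180°–360°, so θ = 360° − 68.9° = 291.1°.
That fraction of the synodic month is 291.1/360 × 29.530 d ≈ 23.88 d.

23.9 days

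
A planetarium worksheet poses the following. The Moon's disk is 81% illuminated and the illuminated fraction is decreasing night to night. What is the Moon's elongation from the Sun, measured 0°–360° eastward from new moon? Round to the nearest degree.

cos θ = 1 − 2f = -0.620, giving a principal value of 128.3°.
Since the Moon is past full (waning), take the reflex angle: θ = 360° − 128.3° = 231.7°.

232°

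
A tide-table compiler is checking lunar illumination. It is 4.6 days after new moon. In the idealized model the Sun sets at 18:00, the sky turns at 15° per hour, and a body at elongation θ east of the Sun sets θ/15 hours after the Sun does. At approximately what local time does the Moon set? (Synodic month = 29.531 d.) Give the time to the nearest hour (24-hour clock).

The Moon has covered 4.6/29.531 of its cycle, so θ ≈ 360° × 4.6/29.531 = 56.1°.
At 15° of sky rotation per hour, 56.1° corresponds to a 3.74 h lag.
18:00 + 3.74 h ≈ 21:44 → 22:00 to the nearest hour.

22:00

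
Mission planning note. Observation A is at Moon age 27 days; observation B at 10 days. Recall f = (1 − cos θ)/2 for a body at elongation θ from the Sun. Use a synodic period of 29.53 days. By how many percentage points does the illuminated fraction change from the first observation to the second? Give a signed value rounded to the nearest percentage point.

θ₁ = 360° × 27/29.53 = 329.2°, f₁ = (1 − cos θ₁)/2 = 0.071.
θ₂ = 360° × 10/29.53 = 121.9°, f₂ = (1 − cos θ₂)/2 = 0.764.
Change = f₂ − f₁ = +0.694 → +69 percentage points.

+69 pp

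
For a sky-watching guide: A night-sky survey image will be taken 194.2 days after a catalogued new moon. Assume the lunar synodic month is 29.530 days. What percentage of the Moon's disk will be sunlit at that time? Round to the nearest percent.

194.2 d spans 6 complete synodic months (6 × 29.530 = 177.18 d) plus 17.02 d.
Phase angle: θ = 360°·(17.02 d)/(29.530 d) = 207.5°.
With cos θ = (-0.887), the lit fraction is (1 − (-0.887))/2 ≈ 0.944, so 94%.

94%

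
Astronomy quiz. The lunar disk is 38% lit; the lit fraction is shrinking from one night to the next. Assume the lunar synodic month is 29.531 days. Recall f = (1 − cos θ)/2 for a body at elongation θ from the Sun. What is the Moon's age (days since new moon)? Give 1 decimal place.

From f = (1 − cos θ)/2: cos θ = 1 − 2×0.38 = 0.240; arccos → 76.1°.
A waning Moon lies in 180°–360°, so θ = 360° − 76.1° = 283.9°.
That fraction of the synodic month is 283.9/360 × 29.531 d ≈ 23.29 d.

23.3 days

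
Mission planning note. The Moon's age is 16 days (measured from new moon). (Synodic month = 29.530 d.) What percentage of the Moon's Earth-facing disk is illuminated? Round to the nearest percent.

98%

The Moon has covered 16/29.530 of its cycle, so θ ≈ 360° × 16/29.530 = 195.1°.
With cos θ = (-0.966), the lit fraction is (1 − (-0.966))/2 ≈ 0.983, so 98%.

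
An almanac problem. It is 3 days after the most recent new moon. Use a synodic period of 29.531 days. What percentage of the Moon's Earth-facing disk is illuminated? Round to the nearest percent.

The Moon has covered 3/29.531 of its cycle, so θ ≈ 360° × 3/29.531 = 36.6°.
Illuminated fraction = (1 − cos 36.6°)/2 = (1 − 0.803)/2 ≈ 0.098, so 10%.

10%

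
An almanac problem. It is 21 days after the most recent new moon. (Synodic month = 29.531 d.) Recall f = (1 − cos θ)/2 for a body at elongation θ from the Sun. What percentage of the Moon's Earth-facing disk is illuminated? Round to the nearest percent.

The Moon has covered 21/29.531 of its cycle, so θ ≈ 360° × 21/29.531 = 256.0°.
Illuminated fraction = (1 − cos 256.0°)/2 = (1 − (-0.242))/2 ≈ 0.621, so 62%.

62%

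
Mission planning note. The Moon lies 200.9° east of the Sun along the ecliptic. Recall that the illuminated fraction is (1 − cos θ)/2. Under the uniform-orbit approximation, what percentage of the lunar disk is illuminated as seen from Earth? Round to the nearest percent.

cos 200.9° = (-0.934), so f = (1 − (-0.934))/2 = 0.967, i.e. 97%.

97%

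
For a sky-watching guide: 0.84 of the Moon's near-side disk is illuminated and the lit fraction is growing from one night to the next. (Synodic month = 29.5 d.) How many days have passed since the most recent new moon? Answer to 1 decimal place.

10.9 days

Invert f = (1 − cos θ)/2 to get cos θ = 1 − 2(0.84) = -0.680, hence θ₀ = arccos -0.680 = 132.8°.
Before full moon the principal value applies: θ = 132.8°.
That fraction of the synodic month is 132.8/360 × 29.5 d ≈ 10.89 d.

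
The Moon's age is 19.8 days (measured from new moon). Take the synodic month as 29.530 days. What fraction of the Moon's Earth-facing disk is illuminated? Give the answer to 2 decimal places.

0.74

Elongation θ = 360° × 19.8/29.530 ≈ 241.4°.
With cos θ = (-0.479), the lit fraction is (1 − (-0.479))/2 ≈ 0.739.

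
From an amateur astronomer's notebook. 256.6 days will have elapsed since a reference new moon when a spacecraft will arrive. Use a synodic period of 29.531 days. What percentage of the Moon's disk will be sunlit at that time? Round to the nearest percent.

69%

256.6/29.531 = 8.689 lunations, so 8 complete cycles and 20.35 d into the next.
Elongation θ = 360° × 20.35/29.531 ≈ 248.1°.
Illuminated fraction = (1 − cos 248.1°)/2 = (1 − (-0.373))/2 ≈ 0.686, so 69%.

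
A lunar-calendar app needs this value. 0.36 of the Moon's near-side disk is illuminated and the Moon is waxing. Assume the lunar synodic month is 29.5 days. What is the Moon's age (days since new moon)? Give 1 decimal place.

6.0 days

cos θ = 1 − 2f = 0.280, giving a principal value of 73.7°.
Waxing ⇒ before full, so θ = 73.7°.
That fraction of the synodic month is 73.7/360 × 29.5 d ≈ 6.04 d.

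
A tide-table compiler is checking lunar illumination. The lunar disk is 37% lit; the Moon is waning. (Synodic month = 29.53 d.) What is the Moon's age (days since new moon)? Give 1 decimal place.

Invert f = (1 − cos θ)/2 to get cos θ = 1 − 2(0.37) = 0.260, hence θ₀ = arccos 0.260 = 74.9°.
A waning Moon lies in 180°–360°, so θ = 360° − 74.9° = 285.1°.
At 360°/29.53 d per day, 285.1° corresponds to 23.38 days.

23.4 days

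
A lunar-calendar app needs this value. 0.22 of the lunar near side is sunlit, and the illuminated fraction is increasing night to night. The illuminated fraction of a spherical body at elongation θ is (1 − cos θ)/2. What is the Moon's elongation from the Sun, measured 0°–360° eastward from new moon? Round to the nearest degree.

56°

cos θ = 1 − 2f = 0.560, giving a principal value of 55.9°.
The Moon is waxing (0°–180°), so θ = 55.9° directly.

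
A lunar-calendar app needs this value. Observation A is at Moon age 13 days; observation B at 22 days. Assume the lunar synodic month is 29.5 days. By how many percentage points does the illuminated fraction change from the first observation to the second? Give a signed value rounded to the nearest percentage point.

θ₁ = 360° × 13/29.5 = 158.6°, f₁ = (1 − cos θ₁)/2 = 0.966.
θ₂ = 360° × 22/29.5 = 268.5°, f₂ = (1 − cos θ₂)/2 = 0.513.
Change = f₂ − f₁ = -0.452 → -45 percentage points.

-45 percentage points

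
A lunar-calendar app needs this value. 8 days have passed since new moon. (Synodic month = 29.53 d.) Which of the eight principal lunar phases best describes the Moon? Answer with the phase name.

θ ≈ 360° × 8/29.53 = 98°, which falls in the first quarter sector.

first quarter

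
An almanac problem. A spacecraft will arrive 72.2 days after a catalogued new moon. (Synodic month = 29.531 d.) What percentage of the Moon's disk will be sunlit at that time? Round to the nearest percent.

97%

72.2/29.531 = 2.445 lunations, so 2 complete cycles and 13.14 d into the next.
Elongation θ = 360° × 13.14/29.531 ≈ 160.2°.
cos 160.2° = (-0.941), so f = (1 − (-0.941))/2 = 0.970, so 97%.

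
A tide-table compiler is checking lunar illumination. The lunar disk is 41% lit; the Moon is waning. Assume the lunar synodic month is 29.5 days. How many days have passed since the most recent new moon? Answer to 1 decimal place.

23.0 days

From f = (1 − cos θ)/2: cos θ = 1 − 2×0.41 = 0.180; arccos → 79.6°.
Since the Moon is past full (waning), take the reflex angle: θ = 360° − 79.6° = 280.4°.
Age = 29.5 × 280.4°/360° ≈ 22.97 days.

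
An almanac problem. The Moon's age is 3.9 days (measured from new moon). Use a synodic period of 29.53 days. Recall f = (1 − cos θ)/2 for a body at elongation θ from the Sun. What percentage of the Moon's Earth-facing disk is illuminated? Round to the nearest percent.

16%

Phase angle: θ = 360°·(3.9 d)/(29.53 d) = 47.5°.
cos 47.5° = 0.675, so f = (1 − 0.675)/2 = 0.162, so 16%.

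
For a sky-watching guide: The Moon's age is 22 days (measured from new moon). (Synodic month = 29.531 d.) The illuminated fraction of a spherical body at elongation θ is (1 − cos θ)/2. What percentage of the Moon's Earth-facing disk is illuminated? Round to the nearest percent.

52%

The Moon has covered 22/29.531 of its cycle, so θ ≈ 360° × 22/29.531 = 268.2°.
With cos θ = (-0.032), the lit fraction is (1 − (-0.032))/2 ≈ 0.516, so 52%.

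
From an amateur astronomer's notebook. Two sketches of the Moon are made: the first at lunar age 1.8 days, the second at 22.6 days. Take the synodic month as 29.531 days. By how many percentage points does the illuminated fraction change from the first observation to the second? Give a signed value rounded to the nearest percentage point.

+42 pp

First observation: θ = 360°·1.8/29.531 = 21.9°, so f = 0.036.
Second observation: θ = 275.5°, f = 0.452.
Δf = 0.452 − 0.036 = +0.416, i.e. +42 pp.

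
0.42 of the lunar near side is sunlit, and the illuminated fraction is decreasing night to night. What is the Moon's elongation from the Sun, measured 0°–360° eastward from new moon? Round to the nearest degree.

From f = (1 − cos θ)/2: cos θ = 1 − 2×0.42 = 0.160; arccos → 80.8°.
Waning ⇒ past full, so θ = 360° − 80.8° = 279.2°.

279°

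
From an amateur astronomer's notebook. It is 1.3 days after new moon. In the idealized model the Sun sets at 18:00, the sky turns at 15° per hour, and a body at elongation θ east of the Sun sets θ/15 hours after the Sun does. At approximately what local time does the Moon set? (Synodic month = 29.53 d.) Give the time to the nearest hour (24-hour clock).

Elongation θ = 360° × 1.3/29.53 ≈ 15.8°.
The Moon trails the Sun by θ/15 = 15.8/15 ≈ 1.06 hours.
18:00 + 1.06 h ≈ 19:03 → 19:00 to the nearest hour.

19:00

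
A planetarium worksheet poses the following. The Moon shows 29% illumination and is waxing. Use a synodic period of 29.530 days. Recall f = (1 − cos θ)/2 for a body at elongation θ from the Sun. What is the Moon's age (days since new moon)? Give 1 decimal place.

5.3 days

Invert f = (1 − cos θ)/2 to get cos θ = 1 − 2(0.29) = 0.420, hence θ₀ = arccos 0.420 = 65.2°.
The Moon is waxing (0°–180°), so θ = 65.2° directly.
Age = 29.530 × 65.2°/360° ≈ 5.35 days.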